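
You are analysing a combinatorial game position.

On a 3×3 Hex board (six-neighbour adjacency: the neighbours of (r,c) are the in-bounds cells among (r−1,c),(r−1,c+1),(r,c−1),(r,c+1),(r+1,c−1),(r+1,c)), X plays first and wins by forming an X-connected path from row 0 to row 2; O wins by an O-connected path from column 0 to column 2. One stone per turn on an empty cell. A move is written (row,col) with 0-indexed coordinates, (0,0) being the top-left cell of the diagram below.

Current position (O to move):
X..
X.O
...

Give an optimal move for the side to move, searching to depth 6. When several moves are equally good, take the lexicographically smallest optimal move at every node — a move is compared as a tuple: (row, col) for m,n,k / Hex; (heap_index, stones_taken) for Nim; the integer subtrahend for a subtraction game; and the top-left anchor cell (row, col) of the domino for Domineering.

O's best at [X../X.O/...]: (2,0)

p1 O@[X../X.O/...]: (0,1)[XO./X.O/...]-1 (0,2)[X.O/X.O/...]-1 (1,1)[X../XOO/...]-1 (2,0)[X../X.O/O..]+1* (2,1)[X../X.O/.O.]-1 (2,2)[X../X.O/..O]-1
p2 X@[X../X.O/O..]: (0,1)[XX./X.O/O..]-1* (0,2)[X.X/X.O/O..]-1 (1,1)[X../XXO/O..]-1 (2,1)[X../X.O/OX.]-1 (2,2)[X../X.O/O.X]-1
p3 O@[XX./X.O/O..]: (0,2)[XXO/X.O/O..]+1* (1,1)[XX./XOO/O..]+1 (2,1)[XX./X.O/OO.]+1 (2,2)[XX./X.O/O.O]+1
p4 X@[XXO/X.O/O..]: (1,1)[XXO/XXO/O..]-1* (2,1)[XXO/X.O/OX.]-1 (2,2)[XXO/X.O/O.X]-1
p5 O@[XXO/XXO/O..]: (2,1)[XXO/XXO/OO.]+1* (2,2)[XXO/XXO/O.O]-1
p6 X@[XXO/XXO/OO.] terminal -1; root [X../X.O/...] d6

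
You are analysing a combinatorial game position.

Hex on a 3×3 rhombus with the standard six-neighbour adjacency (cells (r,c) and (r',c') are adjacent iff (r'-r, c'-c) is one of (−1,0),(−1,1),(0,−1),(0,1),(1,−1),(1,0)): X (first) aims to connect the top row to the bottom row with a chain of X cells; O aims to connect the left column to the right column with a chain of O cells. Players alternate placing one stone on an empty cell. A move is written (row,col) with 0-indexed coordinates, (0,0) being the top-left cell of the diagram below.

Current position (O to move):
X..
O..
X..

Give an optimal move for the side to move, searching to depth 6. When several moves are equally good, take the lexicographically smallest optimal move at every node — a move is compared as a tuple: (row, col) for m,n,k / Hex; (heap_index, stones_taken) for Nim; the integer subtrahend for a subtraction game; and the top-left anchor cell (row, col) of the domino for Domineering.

O's best at [X../O../X..]: (0,2)

[X../O../X..] O move#1: (0,1):-1/XO./O../X.., (0,2):+1/X.O/O../X..*, (1,1):+1/X../OO./X.., (1,2):-1/X../O.O/X.., (2,1):-1/X../O../XO., (2,2):-1/X../O../X.O
[X.O/O../X..] X move#2: (0,1):-1/XXO/O../X..*, (1,1):-1/X.O/OX./X.., (1,2):-1/X.O/O.X/X.., (2,1):-1/X.O/O../XX., (2,2):-1/X.O/O../X.X
[XXO/O../X..] O move#3: (1,1):+1/XXO/OO./X..*, (1,2):-1/XXO/O.O/X.., (2,1):-1/XXO/O../XO., (2,2):-1/XXO/O../X.O
[XXO/OO./X..] end (terminal -1, X#4); searched X../O../X.. to 6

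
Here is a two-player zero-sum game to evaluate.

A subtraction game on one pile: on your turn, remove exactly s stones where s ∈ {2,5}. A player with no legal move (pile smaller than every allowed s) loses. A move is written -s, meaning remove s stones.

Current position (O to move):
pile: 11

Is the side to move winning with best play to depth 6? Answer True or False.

O winning at [11]: False

p1 O@[11]: -2[9]-1* -5[6]-1
p2 X@[9]: -2[7]+1* -5[4]+1
p3 O@[7]: -2[5]-1* -5[2]-1
p4 X@[5]: -2[3]-1 -5[0]+1*
p5 O@[0] terminal -1; root [11] d6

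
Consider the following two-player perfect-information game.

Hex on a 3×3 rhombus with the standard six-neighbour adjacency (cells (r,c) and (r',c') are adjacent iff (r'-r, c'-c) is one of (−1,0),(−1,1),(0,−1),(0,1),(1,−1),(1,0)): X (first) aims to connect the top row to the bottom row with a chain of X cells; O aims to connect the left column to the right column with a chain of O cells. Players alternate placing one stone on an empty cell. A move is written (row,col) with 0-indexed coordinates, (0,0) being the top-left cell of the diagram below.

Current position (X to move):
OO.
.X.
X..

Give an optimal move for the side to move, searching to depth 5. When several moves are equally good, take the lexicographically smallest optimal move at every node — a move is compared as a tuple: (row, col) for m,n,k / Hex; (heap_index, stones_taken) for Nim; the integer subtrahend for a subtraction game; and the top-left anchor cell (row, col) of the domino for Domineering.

X's best at [OO./.X./X..]: (0,2)

p1 X@[OO./.X./X..]: (0,2)[OOX/.X./X..]+1* (1,0)[OO./XX./X..]-1 (1,2)[OO./.XX/X..]-1 (2,1)[OO./.X./XX.]-1 (2,2)[OO./.X./X.X]-1
p2 O@[OOX/.X./X..] terminal -1; root [OO./.X./X..] d5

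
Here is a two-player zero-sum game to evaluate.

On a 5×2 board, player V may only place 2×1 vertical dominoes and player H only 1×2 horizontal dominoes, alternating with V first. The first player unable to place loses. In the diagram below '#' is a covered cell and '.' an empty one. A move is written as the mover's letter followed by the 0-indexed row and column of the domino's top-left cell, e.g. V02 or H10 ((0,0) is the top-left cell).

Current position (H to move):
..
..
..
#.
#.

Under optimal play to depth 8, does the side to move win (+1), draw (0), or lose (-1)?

value(../../../#./#., H) = +1

[../../../#./#.] H move#1: H00:-1/##/../../#./#., H10:+1/../##/../#./#.*, H20:-1/../../##/#./#.
[../##/../#./#.] V move#2: V21:-1/../##/.#/##/#.*, V31:-1/../##/../##/##
[../##/.#/##/#.] H move#3: H00:+1/##/##/.#/##/#.*
[##/##/.#/##/#.] end (terminal -1, V#4); searched ../../../#./#. to 8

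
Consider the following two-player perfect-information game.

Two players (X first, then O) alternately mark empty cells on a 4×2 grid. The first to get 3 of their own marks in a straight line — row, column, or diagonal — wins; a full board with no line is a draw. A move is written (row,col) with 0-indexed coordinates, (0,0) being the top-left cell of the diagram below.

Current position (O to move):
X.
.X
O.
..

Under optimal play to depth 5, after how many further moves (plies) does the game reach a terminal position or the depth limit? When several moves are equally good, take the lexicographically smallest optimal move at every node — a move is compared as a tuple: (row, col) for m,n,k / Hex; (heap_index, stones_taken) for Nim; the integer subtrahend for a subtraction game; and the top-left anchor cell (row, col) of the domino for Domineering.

PV length from [X./.X/O./..]: 5 plies

ply 1, O at X./.X/O./.. | (0,1)=+0→XO/.X/O./..*; (1,0)=+0→X./OX/O./..; (2,1)=+0→X./.X/OO/..; (3,0)=+0→X./.X/O./O.; (3,1)=+0→X./.X/O./.O
ply 2, X at XO/.X/O./.. | (1,0)=+0→XO/XX/O./..*; (2,1)=+0→XO/.X/OX/..; (3,0)=+0→XO/.X/O./X.; (3,1)=+0→XO/.X/O./.X
ply 3, O at XO/XX/O./.. | (2,1)=+0→XO/XX/OO/..*; (3,0)=+0→XO/XX/O./O.; (3,1)=+0→XO/XX/O./.O
ply 4, X at XO/XX/OO/.. | (3,0)=+0→XO/XX/OO/X.*; (3,1)=+0→XO/XX/OO/.X
ply 5, O at XO/XX/OO/X. | (3,1)=+0→XO/XX/OO/XO*
ply 6: XO/XX/OO/XO is terminal +0 (X); from X./.X/O./.. depth 5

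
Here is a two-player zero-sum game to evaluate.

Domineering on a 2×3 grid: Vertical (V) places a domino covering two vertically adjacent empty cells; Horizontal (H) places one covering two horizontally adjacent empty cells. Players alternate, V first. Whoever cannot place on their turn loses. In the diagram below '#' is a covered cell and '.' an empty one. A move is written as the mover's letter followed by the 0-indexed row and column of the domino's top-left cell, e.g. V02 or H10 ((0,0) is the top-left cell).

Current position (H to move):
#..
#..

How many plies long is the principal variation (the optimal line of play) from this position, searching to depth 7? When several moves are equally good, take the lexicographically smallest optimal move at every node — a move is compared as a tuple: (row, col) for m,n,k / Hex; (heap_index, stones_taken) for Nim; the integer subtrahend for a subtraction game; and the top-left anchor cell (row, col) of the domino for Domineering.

PV length from [#../#..]: 1 ply

[#../#..] H move#1: H01:+1/###/#..*, H11:+1/#../###
[###/#..] end (terminal -1, V#2); searched #../#.. to 7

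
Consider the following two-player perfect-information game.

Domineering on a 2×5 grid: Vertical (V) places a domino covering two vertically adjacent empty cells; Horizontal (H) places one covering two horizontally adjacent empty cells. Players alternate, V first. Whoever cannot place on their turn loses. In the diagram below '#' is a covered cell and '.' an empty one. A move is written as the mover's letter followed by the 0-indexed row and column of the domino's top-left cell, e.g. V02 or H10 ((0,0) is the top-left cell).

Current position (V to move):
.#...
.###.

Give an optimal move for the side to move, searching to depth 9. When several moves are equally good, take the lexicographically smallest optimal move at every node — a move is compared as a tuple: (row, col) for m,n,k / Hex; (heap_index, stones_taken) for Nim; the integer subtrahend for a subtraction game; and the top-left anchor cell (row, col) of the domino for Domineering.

[.#.../.###.] V move#1: V00:-1/##.../####., V04:+1/.#..#/.####*
[.#..#/.####] H move#2: H02:-1/.####/.####*
[.####/.####] V move#3: V00:+1/#####/#####*
[#####/#####] end (terminal -1, H#4); searched .#.../.###. to 9

V's best at [.#.../.###.]: V04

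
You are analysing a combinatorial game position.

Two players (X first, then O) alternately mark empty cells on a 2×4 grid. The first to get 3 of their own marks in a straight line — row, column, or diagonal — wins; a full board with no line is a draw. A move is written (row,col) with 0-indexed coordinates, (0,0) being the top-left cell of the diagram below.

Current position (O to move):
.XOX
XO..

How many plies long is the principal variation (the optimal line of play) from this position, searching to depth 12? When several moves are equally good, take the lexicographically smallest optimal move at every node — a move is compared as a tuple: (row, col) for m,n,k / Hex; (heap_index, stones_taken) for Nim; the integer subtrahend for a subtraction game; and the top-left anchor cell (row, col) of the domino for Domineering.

ply 1, O at .XOX/XO.. | (0,0)=+0→OXOX/XO..*; (1,2)=+0→.XOX/XOO.; (1,3)=+0→.XOX/XO.O
ply 2, X at OXOX/XO.. | (1,2)=+0→OXOX/XOX.*; (1,3)=+0→OXOX/XO.X
ply 3, O at OXOX/XOX. | (1,3)=+0→OXOX/XOXO*
ply 4: OXOX/XOXO is terminal +0 (X); from .XOX/XO.. depth 12

PV length from [.XOX/XO..]: 3 plies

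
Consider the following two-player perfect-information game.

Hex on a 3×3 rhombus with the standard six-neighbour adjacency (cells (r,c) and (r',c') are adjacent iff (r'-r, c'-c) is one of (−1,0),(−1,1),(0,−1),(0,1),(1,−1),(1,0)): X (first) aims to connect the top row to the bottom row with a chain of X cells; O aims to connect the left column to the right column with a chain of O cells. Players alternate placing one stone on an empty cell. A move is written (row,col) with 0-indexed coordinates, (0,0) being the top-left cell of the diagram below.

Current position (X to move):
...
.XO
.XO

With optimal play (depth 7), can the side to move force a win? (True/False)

X winning at [.../.XO/.XO]: True

[.../.XO/.XO] X move#1: (0,0):+1/X../.XO/.XO*, (0,1):+1/.X./.XO/.XO, (0,2):+1/..X/.XO/.XO, (1,0):+1/.../XXO/.XO, (2,0):+1/.../.XO/XXO
[X../.XO/.XO] O move#2: (0,1):-1/XO./.XO/.XO*, (0,2):-1/X.O/.XO/.XO, (1,0):-1/X../OXO/.XO, (2,0):-1/X../.XO/OXO
[XO./.XO/.XO] X move#3: (0,2):+1/XOX/.XO/.XO*, (1,0):+1/XO./XXO/.XO, (2,0):+1/XO./.XO/XXO
[XOX/.XO/.XO] end (terminal -1, O#4); searched .../.XO/.XO to 7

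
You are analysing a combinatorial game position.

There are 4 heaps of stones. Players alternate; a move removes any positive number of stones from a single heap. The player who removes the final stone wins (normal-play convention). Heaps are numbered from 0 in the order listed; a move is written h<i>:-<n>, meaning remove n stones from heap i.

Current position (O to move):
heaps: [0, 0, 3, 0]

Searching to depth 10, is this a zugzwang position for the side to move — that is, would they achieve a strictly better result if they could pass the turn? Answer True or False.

zugzwang((0,0,3,0), O) = False

[(0,0,3,0)] O move#1: h2:-1:-1/(0,0,2,0), h2:-2:-1/(0,0,1,0), h2:-3:+1/(0,0,0,0)*
[(0,0,0,0)] end (terminal -1, X#2); searched (0,0,3,0) to 10
suppose O passes — search the same position with X to move:
pass> [(0,0,3,0)] X move#1: h2:-1:-1/(0,0,2,0), h2:-2:-1/(0,0,1,0), h2:-3:+1/(0,0,0,0)*
pass> [(0,0,0,0)] end (terminal -1, O#2); searched (0,0,3,0) to 10
for O: play +1, pass -1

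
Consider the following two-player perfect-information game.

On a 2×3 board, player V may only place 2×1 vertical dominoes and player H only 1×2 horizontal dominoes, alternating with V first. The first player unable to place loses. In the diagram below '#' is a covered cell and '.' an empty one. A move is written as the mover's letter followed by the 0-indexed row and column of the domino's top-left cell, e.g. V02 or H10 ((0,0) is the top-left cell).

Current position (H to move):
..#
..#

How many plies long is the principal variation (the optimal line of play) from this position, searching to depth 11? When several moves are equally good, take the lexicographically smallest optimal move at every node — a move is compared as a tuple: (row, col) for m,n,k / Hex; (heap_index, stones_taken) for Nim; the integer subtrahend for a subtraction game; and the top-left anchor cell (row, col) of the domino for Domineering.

PV length from [..#/..#]: 1 ply

p1 H@[..#/..#]: H00[###/..#]+1* H10[..#/###]+1
p2 V@[###/..#] terminal -1; root [..#/..#] d11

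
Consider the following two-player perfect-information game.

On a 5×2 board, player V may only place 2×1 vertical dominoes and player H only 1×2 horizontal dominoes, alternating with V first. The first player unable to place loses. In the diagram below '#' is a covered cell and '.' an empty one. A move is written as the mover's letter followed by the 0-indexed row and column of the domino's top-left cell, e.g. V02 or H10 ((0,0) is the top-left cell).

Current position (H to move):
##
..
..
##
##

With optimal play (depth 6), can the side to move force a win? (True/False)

[##/../../##/##] H move#1: H10:+1/##/##/../##/##*, H20:+1/##/../##/##/##
[##/##/../##/##] end (terminal -1, V#2); searched ##/../../##/## to 6

H winning at [##/../../##/##]: True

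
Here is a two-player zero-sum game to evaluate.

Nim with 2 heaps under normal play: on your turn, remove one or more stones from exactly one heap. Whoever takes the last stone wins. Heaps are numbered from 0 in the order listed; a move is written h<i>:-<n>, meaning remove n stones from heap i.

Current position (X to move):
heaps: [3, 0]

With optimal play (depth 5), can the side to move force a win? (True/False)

X winning at [(3,0)]: True

[(3,0)] X move#1: h0:-1:-1/(2,0), h0:-2:-1/(1,0), h0:-3:+1/(0,0)*
[(0,0)] end (terminal -1, O#2); searched (3,0) to 5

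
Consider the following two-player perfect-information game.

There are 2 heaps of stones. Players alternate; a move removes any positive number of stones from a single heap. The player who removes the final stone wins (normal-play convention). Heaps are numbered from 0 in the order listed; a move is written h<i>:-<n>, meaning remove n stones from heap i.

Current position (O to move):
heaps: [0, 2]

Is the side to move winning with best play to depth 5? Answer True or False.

ply 1, O at (0,2) | h1:-1=-1→(0,1); h1:-2=+1→(0,0)*
ply 2: (0,0) is terminal -1 (X); from (0,2) depth 5

O winning at [(0,2)]: True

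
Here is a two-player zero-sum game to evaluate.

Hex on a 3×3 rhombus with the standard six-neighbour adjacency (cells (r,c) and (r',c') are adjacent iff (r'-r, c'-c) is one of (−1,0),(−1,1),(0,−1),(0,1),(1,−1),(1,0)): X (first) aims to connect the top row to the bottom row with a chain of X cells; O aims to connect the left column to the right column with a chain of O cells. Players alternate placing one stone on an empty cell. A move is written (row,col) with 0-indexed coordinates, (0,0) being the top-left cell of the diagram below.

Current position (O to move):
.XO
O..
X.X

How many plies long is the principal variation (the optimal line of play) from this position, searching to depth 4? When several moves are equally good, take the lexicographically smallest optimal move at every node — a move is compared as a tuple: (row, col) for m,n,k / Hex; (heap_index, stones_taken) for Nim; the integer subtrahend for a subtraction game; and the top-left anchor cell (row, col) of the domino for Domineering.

PV length from [.XO/O../X.X]: 1 ply

ply 1, O at .XO/O../X.X | (0,0)=-1→OXO/O../X.X; (1,1)=+1→.XO/OO./X.X*; (1,2)=-1→.XO/O.O/X.X; (2,1)=-1→.XO/O../XOX
ply 2: .XO/OO./X.X is terminal -1 (X); from .XO/O../X.X depth 4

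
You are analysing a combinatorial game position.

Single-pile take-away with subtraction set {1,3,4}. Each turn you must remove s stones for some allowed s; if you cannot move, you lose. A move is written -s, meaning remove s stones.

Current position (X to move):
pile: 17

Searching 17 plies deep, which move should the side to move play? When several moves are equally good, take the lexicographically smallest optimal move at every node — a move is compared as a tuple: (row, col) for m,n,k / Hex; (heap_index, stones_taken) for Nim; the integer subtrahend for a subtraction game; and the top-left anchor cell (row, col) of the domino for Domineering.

p1 X@[17]: -1[16]+1* -3[14]+1 -4[13]-1
p2 O@[16]: -1[15]-1* -3[13]-1 -4[12]-1
p3 X@[15]: -1[14]+1* -3[12]-1 -4[11]-1
p4 O@[14]: -1[13]-1* -3[11]-1 -4[10]-1
p5 X@[13]: -1[12]-1 -3[10]-1 -4[9]+1*
p6 O@[9]: -1[8]-1* -3[6]-1 -4[5]-1
p7 X@[8]: -1[7]+1* -3[5]-1 -4[4]-1
p8 O@[7]: -1[6]-1* -3[4]-1 -4[3]-1
p9 X@[6]: -1[5]-1 -3[3]-1 -4[2]+1*
p10 O@[2]: -1[1]-1*
p11 X@[1]: -1[0]+1*
p12 O@[0] terminal -1; root [17] d17

X's best at [17]: -1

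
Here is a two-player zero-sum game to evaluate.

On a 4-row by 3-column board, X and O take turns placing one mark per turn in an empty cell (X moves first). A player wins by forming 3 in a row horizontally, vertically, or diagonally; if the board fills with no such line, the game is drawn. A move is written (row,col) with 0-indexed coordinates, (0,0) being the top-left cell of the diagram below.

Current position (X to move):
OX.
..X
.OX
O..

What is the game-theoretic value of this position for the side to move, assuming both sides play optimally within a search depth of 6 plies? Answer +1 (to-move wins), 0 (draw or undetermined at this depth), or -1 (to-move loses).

value(OX./..X/.OX/O.., X) = +1

ply 1, X at OX./..X/.OX/O.. | (0,2)=+1→OXX/..X/.OX/O..*; (1,0)=+1→OX./X.X/.OX/O..; (1,1)=+1→OX./.XX/.OX/O..; (2,0)=+1→OX./..X/XOX/O..; (3,1)=+1→OX./..X/.OX/OX.; (3,2)=+1→OX./..X/.OX/O.X
ply 2: OXX/..X/.OX/O.. is terminal -1 (O); from OX./..X/.OX/O.. depth 6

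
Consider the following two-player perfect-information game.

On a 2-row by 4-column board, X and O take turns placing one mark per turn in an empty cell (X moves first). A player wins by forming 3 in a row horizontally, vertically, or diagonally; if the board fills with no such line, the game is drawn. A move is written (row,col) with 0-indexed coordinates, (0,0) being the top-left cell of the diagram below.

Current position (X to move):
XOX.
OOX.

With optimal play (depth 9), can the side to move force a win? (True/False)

p1 X@[XOX./OOX.]: (0,3)[XOXX/OOX.]+0* (1,3)[XOX./OOXX]+0
p2 O@[XOXX/OOX.]: (1,3)[XOXX/OOXO]+0*
p3 X@[XOXX/OOXO] terminal +0; root [XOX./OOX.] d9

X winning at [XOX./OOX.]: False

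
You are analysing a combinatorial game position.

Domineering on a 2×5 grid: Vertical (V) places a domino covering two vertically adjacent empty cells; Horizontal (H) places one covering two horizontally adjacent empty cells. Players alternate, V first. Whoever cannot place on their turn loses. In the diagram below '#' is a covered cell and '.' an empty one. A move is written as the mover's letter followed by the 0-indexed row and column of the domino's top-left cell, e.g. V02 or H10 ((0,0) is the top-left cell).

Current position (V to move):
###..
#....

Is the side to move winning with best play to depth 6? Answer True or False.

V winning at [###../#....]: True

p1 V@[###../#....]: V03[####./#..#.]+1* V04[###.#/#...#]-1
p2 H@[####./#..#.]: H11[####./####.]-1*
p3 V@[####./####.]: V04[#####/#####]+1*
p4 H@[#####/#####] terminal -1; root [###../#....] d6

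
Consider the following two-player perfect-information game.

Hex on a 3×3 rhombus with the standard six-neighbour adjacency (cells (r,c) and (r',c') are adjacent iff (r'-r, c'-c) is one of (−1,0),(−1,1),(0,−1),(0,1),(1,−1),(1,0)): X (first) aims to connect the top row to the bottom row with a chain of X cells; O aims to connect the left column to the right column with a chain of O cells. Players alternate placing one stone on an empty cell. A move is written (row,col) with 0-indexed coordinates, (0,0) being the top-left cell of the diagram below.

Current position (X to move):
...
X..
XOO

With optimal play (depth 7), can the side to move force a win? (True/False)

[.../X../XOO] X move#1: (0,0):+1/X../X../XOO*, (0,1):+1/.X./X../XOO, (0,2):+1/..X/X../XOO, (1,1):+1/.../XX./XOO, (1,2):+1/.../X.X/XOO
[X../X../XOO] end (terminal -1, O#2); searched .../X../XOO to 7

X winning at [.../X../XOO]: True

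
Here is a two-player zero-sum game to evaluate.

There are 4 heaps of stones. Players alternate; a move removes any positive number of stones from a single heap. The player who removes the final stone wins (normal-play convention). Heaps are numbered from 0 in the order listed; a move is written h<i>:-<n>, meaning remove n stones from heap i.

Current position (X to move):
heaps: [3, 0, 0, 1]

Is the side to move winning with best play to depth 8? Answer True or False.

ply 1, X at (3,0,0,1) | h0:-1=-1→(2,0,0,1); h0:-2=+1→(1,0,0,1)*; h0:-3=-1→(0,0,0,1); h3:-1=-1→(3,0,0,0)
ply 2, O at (1,0,0,1) | h0:-1=-1→(0,0,0,1)*; h3:-1=-1→(1,0,0,0)
ply 3, X at (0,0,0,1) | h3:-1=+1→(0,0,0,0)*
ply 4: (0,0,0,0) is terminal -1 (O); from (3,0,0,1) depth 8

X winning at [(3,0,0,1)]: True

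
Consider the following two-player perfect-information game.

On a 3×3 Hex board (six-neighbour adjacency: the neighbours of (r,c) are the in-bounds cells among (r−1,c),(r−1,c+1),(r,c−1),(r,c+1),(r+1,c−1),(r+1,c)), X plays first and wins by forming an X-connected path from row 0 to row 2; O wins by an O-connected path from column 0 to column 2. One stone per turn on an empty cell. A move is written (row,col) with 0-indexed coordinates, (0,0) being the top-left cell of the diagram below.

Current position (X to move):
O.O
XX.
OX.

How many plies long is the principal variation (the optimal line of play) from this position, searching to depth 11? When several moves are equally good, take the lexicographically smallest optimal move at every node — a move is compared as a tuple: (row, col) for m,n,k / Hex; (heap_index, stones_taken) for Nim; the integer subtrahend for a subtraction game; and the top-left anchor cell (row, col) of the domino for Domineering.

[O.O/XX./OX.] X move#1: (0,1):+1/OXO/XX./OX.*, (1,2):-1/O.O/XXX/OX., (2,2):-1/O.O/XX./OXX
[OXO/XX./OX.] end (terminal -1, O#2); searched O.O/XX./OX. to 11

PV length from [O.O/XX./OX.]: 1 ply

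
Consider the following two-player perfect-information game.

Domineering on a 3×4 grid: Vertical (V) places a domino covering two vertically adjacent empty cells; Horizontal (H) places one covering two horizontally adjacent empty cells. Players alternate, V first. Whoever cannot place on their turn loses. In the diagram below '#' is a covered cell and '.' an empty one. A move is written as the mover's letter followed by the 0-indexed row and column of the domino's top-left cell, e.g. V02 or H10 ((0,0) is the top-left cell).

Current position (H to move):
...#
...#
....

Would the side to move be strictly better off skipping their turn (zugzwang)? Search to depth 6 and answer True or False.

[...#/...#/....] H move#1: H00:-1/##.#/...#/...., H01:-1/.###/...#/...., H10:+1/...#/##.#/....*, H11:+1/...#/.###/...., H20:-1/...#/...#/##.., H21:-1/...#/...#/.##., H22:-1/...#/...#/..##
[...#/##.#/....] V move#2: V02:-1/..##/####/....*, V12:-1/...#/####/..#.
[..##/####/....] H move#3: H00:+1/####/####/....*, H20:+1/..##/####/##.., H21:+1/..##/####/.##., H22:+1/..##/####/..##
[####/####/....] end (terminal -1, V#4); searched ...#/...#/.... to 6
suppose H passes — search the same position with V to move:
pass> [...#/...#/....] V move#1: V00:-1/#..#/#..#/...., V01:+1/.#.#/.#.#/....*, V02:-1/..##/..##/...., V10:-1/...#/#..#/#..., V11:+1/...#/.#.#/.#.., V12:-1/...#/..##/..#.
pass> [.#.#/.#.#/....] H move#2: H20:-1/.#.#/.#.#/##..*, H21:-1/.#.#/.#.#/.##., H22:-1/.#.#/.#.#/..##
pass> [.#.#/.#.#/##..] V move#3: V00:+1/##.#/##.#/##..*, V02:+1/.###/.###/##.., V12:+1/.#.#/.###/###.
pass> [##.#/##.#/##..] H move#4: H22:-1/##.#/##.#/####*
pass> [##.#/##.#/####] V move#5: V02:+1/####/####/####*
pass> [####/####/####] end (terminal -1, H#6); searched ...#/...#/.... to 6
for H: play +1, pass -1

zugzwang(...#/...#/...., H) = False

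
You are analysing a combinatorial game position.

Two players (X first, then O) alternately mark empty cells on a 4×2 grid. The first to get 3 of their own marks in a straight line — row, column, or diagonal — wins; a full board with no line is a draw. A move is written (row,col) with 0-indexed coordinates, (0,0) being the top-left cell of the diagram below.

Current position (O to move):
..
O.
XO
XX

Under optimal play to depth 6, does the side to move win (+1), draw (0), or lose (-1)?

[../O./XO/XX] O move#1: (0,0):+0/O./O./XO/XX*, (0,1):+0/.O/O./XO/XX, (1,1):+0/../OO/XO/XX
[O./O./XO/XX] X move#2: (0,1):+0/OX/O./XO/XX*, (1,1):+0/O./OX/XO/XX
[OX/O./XO/XX] O move#3: (1,1):+0/OX/OO/XO/XX*
[OX/OO/XO/XX] end (terminal +0, X#4); searched ../O./XO/XX to 6

value(../O./XO/XX, O) = 0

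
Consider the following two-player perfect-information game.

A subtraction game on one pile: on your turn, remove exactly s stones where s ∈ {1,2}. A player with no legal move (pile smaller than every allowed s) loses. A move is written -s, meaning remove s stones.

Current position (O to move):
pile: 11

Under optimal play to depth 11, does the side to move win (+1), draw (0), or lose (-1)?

value(11, O) = +1

p1 O@[11]: -1[10]-1 -2[9]+1*
p2 X@[9]: -1[8]-1* -2[7]-1
p3 O@[8]: -1[7]-1 -2[6]+1*
p4 X@[6]: -1[5]-1* -2[4]-1
p5 O@[5]: -1[4]-1 -2[3]+1*
p6 X@[3]: -1[2]-1* -2[1]-1
p7 O@[2]: -1[1]-1 -2[0]+1*
p8 X@[0] terminal -1; root [11] d11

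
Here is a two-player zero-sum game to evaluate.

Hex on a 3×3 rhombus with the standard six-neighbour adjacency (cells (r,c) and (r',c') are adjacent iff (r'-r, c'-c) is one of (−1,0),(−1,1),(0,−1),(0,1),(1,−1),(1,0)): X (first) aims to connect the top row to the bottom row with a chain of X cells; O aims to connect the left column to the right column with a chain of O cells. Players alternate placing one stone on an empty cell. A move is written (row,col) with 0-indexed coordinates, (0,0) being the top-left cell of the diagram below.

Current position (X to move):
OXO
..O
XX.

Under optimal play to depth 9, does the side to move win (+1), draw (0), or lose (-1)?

[OXO/..O/XX.] X move#1: (1,0):+1/OXO/X.O/XX.*, (1,1):+1/OXO/.XO/XX., (2,2):+1/OXO/..O/XXX
[OXO/X.O/XX.] end (terminal -1, O#2); searched OXO/..O/XX. to 9

value(OXO/..O/XX., X) = +1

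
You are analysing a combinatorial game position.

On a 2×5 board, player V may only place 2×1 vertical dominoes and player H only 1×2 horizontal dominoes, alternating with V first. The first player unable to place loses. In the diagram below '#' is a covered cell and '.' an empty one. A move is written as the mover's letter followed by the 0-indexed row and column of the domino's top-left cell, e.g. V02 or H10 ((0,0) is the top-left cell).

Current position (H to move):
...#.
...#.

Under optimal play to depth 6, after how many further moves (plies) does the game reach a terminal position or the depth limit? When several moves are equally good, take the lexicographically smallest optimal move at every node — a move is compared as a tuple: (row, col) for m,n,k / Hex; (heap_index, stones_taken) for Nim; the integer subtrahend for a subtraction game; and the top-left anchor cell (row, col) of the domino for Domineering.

PV length from [...#./...#.]: 4 plies

[...#./...#.] H move#1: H00:-1/##.#./...#.*, H01:-1/.###./...#., H10:-1/...#./##.#., H11:-1/...#./.###.
[##.#./...#.] V move#2: V02:+1/####./..##.*, V04:-1/##.##/...##
[####./..##.] H move#3: H10:-1/####./####.*
[####./####.] V move#4: V04:+1/#####/#####*
[#####/#####] end (terminal -1, H#5); searched ...#./...#. to 6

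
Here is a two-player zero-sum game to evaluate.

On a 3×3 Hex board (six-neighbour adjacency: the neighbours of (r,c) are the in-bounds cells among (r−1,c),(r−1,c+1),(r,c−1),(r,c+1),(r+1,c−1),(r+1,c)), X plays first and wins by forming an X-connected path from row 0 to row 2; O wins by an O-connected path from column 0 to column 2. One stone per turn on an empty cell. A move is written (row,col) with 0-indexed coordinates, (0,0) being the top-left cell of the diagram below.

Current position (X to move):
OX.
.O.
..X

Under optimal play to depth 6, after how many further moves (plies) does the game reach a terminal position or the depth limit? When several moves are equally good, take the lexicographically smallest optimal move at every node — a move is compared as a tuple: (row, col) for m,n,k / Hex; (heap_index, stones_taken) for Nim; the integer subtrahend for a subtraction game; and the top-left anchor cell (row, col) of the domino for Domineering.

PV length from [OX./.O./..X]: 4 plies

[OX./.O./..X] X move#1: (0,2):-1/OXX/.O./..X*, (1,0):-1/OX./XO./..X, (1,2):-1/OX./.OX/..X, (2,0):-1/OX./.O./X.X, (2,1):-1/OX./.O./.XX
[OXX/.O./..X] O move#2: (1,0):-1/OXX/OO./..X, (1,2):+1/OXX/.OO/..X*, (2,0):-1/OXX/.O./O.X, (2,1):-1/OXX/.O./.OX
[OXX/.OO/..X] X move#3: (1,0):-1/OXX/XOO/..X*, (2,0):-1/OXX/.OO/X.X, (2,1):-1/OXX/.OO/.XX
[OXX/XOO/..X] O move#4: (2,0):+1/OXX/XOO/O.X*, (2,1):-1/OXX/XOO/.OX
[OXX/XOO/O.X] end (terminal -1, X#5); searched OX./.O./..X to 6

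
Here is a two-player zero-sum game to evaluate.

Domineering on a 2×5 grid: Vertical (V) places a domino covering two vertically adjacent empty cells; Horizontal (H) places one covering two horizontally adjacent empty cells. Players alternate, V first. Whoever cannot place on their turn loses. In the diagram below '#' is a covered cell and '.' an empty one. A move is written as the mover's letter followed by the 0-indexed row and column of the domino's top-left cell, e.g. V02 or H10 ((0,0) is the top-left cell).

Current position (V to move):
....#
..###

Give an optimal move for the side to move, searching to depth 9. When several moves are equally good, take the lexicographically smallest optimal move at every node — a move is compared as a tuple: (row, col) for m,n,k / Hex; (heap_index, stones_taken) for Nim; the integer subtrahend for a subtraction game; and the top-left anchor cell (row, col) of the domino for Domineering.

V's best at [....#/..###]: V01

ply 1, V at ....#/..### | V00=-1→#...#/#.###; V01=+1→.#..#/.####*
ply 2, H at .#..#/.#### | H02=-1→.####/.####*
ply 3, V at .####/.#### | V00=+1→#####/#####*
ply 4: #####/##### is terminal -1 (H); from ....#/..### depth 9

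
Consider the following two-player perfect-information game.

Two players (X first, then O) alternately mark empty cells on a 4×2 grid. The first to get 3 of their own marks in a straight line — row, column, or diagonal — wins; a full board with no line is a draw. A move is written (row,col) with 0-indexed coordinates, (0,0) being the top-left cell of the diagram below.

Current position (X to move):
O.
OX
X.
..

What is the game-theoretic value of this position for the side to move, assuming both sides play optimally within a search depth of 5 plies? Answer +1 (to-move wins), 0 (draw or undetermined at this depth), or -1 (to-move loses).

p1 X@[O./OX/X./..]: (0,1)[OX/OX/X./..]+0 (2,1)[O./OX/XX/..]+1* (3,0)[O./OX/X./X.]+0 (3,1)[O./OX/X./.X]+0
p2 O@[O./OX/XX/..]: (0,1)[OO/OX/XX/..]-1* (3,0)[O./OX/XX/O.]-1 (3,1)[O./OX/XX/.O]-1
p3 X@[OO/OX/XX/..]: (3,0)[OO/OX/XX/X.]+0 (3,1)[OO/OX/XX/.X]+1*
p4 O@[OO/OX/XX/.X] terminal -1; root [O./OX/X./..] d5

value(O./OX/X./.., X) = +1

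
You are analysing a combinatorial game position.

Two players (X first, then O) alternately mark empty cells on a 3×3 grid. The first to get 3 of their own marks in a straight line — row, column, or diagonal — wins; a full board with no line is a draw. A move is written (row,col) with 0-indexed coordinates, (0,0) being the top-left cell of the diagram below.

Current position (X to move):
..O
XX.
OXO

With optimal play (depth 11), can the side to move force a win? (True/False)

X winning at [..O/XX./OXO]: True

ply 1, X at ..O/XX./OXO | (0,0)=-1→X.O/XX./OXO; (0,1)=+1→.XO/XX./OXO*; (1,2)=+1→..O/XXX/OXO
ply 2: .XO/XX./OXO is terminal -1 (O); from ..O/XX./OXO depth 11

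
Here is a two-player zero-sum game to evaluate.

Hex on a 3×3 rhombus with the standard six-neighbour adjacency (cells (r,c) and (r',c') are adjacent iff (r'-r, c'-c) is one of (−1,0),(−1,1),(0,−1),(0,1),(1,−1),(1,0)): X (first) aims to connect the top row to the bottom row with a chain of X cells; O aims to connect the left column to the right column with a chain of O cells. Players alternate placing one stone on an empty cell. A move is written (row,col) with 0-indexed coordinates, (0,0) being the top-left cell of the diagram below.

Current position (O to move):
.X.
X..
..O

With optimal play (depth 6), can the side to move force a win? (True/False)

[.X./X../..O] O move#1: (0,0):-1/OX./X../..O, (0,2):-1/.XO/X../..O, (1,1):-1/.X./XO./..O, (1,2):-1/.X./X.O/..O, (2,0):+1/.X./X../O.O*, (2,1):-1/.X./X../.OO
[.X./X../O.O] X move#2: (0,0):-1/XX./X../O.O*, (0,2):-1/.XX/X../O.O, (1,1):-1/.X./XX./O.O, (1,2):-1/.X./X.X/O.O, (2,1):-1/.X./X../OXO
[XX./X../O.O] O move#3: (0,2):+1/XXO/X../O.O*, (1,1):+1/XX./XO./O.O, (1,2):+1/XX./X.O/O.O, (2,1):+1/XX./X../OOO
[XXO/X../O.O] X move#4: (1,1):-1/XXO/XX./O.O*, (1,2):-1/XXO/X.X/O.O, (2,1):-1/XXO/X../OXO
[XXO/XX./O.O] O move#5: (1,2):-1/XXO/XXO/O.O, (2,1):+1/XXO/XX./OOO*
[XXO/XX./OOO] end (terminal -1, X#6); searched .X./X../..O to 6

O winning at [.X./X../..O]: True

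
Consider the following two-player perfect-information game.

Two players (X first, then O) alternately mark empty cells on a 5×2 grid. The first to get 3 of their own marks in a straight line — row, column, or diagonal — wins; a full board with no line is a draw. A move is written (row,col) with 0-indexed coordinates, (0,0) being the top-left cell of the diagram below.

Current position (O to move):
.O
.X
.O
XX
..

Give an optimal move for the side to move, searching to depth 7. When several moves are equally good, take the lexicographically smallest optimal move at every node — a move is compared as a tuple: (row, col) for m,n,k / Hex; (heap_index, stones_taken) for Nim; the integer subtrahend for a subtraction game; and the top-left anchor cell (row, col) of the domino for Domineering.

[.O/.X/.O/XX/..] O move#1: (0,0):-1/OO/.X/.O/XX/.., (1,0):+0/.O/OX/.O/XX/..*, (2,0):+0/.O/.X/OO/XX/.., (4,0):+0/.O/.X/.O/XX/O., (4,1):-1/.O/.X/.O/XX/.O
[.O/OX/.O/XX/..] X move#2: (0,0):+0/XO/OX/.O/XX/..*, (2,0):+0/.O/OX/XO/XX/.., (4,0):+0/.O/OX/.O/XX/X., (4,1):+0/.O/OX/.O/XX/.X
[XO/OX/.O/XX/..] O move#3: (2,0):+0/XO/OX/OO/XX/..*, (4,0):+0/XO/OX/.O/XX/O., (4,1):+0/XO/OX/.O/XX/.O
[XO/OX/OO/XX/..] X move#4: (4,0):+0/XO/OX/OO/XX/X.*, (4,1):+0/XO/OX/OO/XX/.X
[XO/OX/OO/XX/X.] O move#5: (4,1):+0/XO/OX/OO/XX/XO*
[XO/OX/OO/XX/XO] end (terminal +0, X#6); searched .O/.X/.O/XX/.. to 7

O's best at [.O/.X/.O/XX/..]: (1,0)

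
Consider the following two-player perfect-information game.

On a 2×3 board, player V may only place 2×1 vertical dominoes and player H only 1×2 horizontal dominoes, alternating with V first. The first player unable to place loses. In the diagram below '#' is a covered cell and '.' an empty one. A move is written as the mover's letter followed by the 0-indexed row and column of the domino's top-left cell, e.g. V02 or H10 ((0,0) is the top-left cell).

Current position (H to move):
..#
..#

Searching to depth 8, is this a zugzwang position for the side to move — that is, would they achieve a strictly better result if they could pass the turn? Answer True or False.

zugzwang(..#/..#, H) = False

ply 1, H at ..#/..# | H00=+1→###/..#*; H10=+1→..#/###
ply 2: ###/..# is terminal -1 (V); from ..#/..# depth 8
suppose H passes — search the same position with V to move:
pass> ply 1, V at ..#/..# | V00=+1→#.#/#.#*; V01=+1→.##/.##
pass> ply 2: #.#/#.# is terminal -1 (H); from ..#/..# depth 8
for H: play +1, pass -1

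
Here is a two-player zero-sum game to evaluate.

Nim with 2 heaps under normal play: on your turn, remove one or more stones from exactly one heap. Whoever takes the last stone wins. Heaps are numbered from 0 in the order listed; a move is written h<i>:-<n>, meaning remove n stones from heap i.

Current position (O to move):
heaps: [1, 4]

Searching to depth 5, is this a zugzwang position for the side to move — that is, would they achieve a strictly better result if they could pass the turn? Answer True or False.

ply 1, O at (1,4) | h0:-1=-1→(0,4); h1:-1=-1→(1,3); h1:-2=-1→(1,2); h1:-3=+1→(1,1)*; h1:-4=-1→(1,0)
ply 2, X at (1,1) | h0:-1=-1→(0,1)*; h1:-1=-1→(1,0)
ply 3, O at (0,1) | h1:-1=+1→(0,0)*
ply 4: (0,0) is terminal -1 (X); from (1,4) depth 5
if O skipped the turn, X would face:
~ ply 1, X at (1,4) | h0:-1=-1→(0,4); h1:-1=-1→(1,3); h1:-2=-1→(1,2); h1:-3=+1→(1,1)*; h1:-4=-1→(1,0)
~ ply 2, O at (1,1) | h0:-1=-1→(0,1)*; h1:-1=-1→(1,0)
~ ply 3, X at (0,1) | h1:-1=+1→(0,0)*
~ ply 4: (0,0) is terminal -1 (O); from (1,4) depth 5
compare (O): move=+1 vs pass=-1

zugzwang((1,4), O) = False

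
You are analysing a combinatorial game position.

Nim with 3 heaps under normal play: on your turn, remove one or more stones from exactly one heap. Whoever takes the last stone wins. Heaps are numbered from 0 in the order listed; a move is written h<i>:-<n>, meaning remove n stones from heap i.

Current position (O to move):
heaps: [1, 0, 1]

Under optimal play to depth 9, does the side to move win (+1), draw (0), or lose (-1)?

value((1,0,1), O) = -1

p1 O@[(1,0,1)]: h0:-1[(0,0,1)]-1* h2:-1[(1,0,0)]-1
p2 X@[(0,0,1)]: h2:-1[(0,0,0)]+1*
p3 O@[(0,0,0)] terminal -1; root [(1,0,1)] d9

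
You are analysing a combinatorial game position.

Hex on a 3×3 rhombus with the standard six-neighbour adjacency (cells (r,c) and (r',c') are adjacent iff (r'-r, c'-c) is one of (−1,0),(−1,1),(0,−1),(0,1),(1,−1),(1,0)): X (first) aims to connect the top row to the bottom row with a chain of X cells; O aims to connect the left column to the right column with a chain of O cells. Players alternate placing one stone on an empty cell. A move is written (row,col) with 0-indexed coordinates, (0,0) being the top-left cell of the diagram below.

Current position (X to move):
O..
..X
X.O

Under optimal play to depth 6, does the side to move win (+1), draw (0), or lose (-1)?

p1 X@[O../..X/X.O]: (0,1)[OX./..X/X.O]+1* (0,2)[O.X/..X/X.O]+1 (1,0)[O../X.X/X.O]+1 (1,1)[O../.XX/X.O]+1 (2,1)[O../..X/XXO]+1
p2 O@[OX./..X/X.O]: (0,2)[OXO/..X/X.O]-1* (1,0)[OX./O.X/X.O]-1 (1,1)[OX./.OX/X.O]-1 (2,1)[OX./..X/XOO]-1
p3 X@[OXO/..X/X.O]: (1,0)[OXO/X.X/X.O]+1* (1,1)[OXO/.XX/X.O]+1 (2,1)[OXO/..X/XXO]+1
p4 O@[OXO/X.X/X.O] terminal -1; root [O../..X/X.O] d6

value(O../..X/X.O, X) = +1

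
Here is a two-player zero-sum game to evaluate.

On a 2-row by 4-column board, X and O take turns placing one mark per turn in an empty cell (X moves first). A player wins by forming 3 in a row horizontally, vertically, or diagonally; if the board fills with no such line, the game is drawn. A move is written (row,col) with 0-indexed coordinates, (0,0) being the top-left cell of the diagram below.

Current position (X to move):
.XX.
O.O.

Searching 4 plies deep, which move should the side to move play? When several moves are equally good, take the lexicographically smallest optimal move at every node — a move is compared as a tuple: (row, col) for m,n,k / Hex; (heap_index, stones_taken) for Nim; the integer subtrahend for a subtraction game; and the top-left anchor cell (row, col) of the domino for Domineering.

[.XX./O.O.] X move#1: (0,0):+1/XXX./O.O.*, (0,3):+1/.XXX/O.O., (1,1):+1/.XX./OXO., (1,3):-1/.XX./O.OX
[XXX./O.O.] end (terminal -1, O#2); searched .XX./O.O. to 4

X's best at [.XX./O.O.]: (0,0)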